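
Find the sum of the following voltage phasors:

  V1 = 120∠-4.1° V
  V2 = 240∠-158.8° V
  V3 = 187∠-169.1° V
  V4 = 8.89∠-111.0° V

Step 1 — Convert each phasor to rectangular form:
  V1 = 120·(cos(-4.1°) + j·sin(-4.1°)) = 119.7 - j8.58 V
  V2 = 240·(cos(-158.8°) + j·sin(-158.8°)) = -223.8 - j86.79 V
  V3 = 187·(cos(-169.1°) + j·sin(-169.1°)) = -183.6 - j35.36 V
  V4 = 8.89·(cos(-111.0°) + j·sin(-111.0°)) = -3.186 - j8.3 V
Step 2 — Sum components: V_total = -290.9 - j139 V.
Step 3 — Convert to polar: |V_total| = 322.4 V, ∠V_total = -154.5°.

V_total = 322.4∠-154.5° V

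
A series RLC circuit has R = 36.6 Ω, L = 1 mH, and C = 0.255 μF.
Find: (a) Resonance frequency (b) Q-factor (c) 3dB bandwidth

Step 1 — Resonance: ω₀ = 1/√(LC) = 1/√(0.001·2.55e-07) = 6.262e+04 rad/s.
Step 2 — f₀ = ω₀/(2π) = 9967 Hz.
Step 3 — Series Q: Q = ω₀L/R = 6.262e+04·0.001/36.6 = 1.711.
Step 4 — Bandwidth: Δω = ω₀/Q = 3.66e+04 rad/s; BW = Δω/(2π) = 5825 Hz.

(a) f₀ = 9967 Hz  (b) Q = 1.711  (c) BW = 5825 Hz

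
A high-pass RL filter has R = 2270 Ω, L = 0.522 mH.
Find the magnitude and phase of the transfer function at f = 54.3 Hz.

Step 1 — Angular frequency: ω = 2π·54.3 = 341.2 rad/s.
Step 2 — Transfer function: H(jω) = jωL/(R + jωL).
Step 3 — Numerator jωL = j·0.1781; denominator R + jωL = 2270 + j0.1781.
Step 4 — H = 6.155e-09 + j7.846e-05.
Step 5 — Magnitude: |H| = 7.846e-05 (-82.1 dB); phase: φ = 90.0°.

|H| = 7.846e-05 (-82.1 dB), φ = 90.0°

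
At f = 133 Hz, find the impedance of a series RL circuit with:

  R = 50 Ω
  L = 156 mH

Step 1 — Angular frequency: ω = 2π·f = 2π·133 = 835.7 rad/s.
Step 2 — Component impedances:
  R: Z = R = 50 Ω
  L: Z = jωL = j·835.7·0.156 = 0 + j130.4 Ω
Step 3 — Series combination: Z_total = R + L = 50 + j130.4 Ω = 139.6∠69.0° Ω.

Z = 50 + j130.4 Ω = 139.6∠69.0° Ω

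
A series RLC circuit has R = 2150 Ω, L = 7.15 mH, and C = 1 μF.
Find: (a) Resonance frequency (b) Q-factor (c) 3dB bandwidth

Step 1 — Resonance: ω₀ = 1/√(LC) = 1/√(0.00715·1e-06) = 1.183e+04 rad/s.
Step 2 — f₀ = ω₀/(2π) = 1882 Hz.
Step 3 — Series Q: Q = ω₀L/R = 1.183e+04·0.00715/2150 = 0.03933.
Step 4 — Bandwidth: Δω = ω₀/Q = 3.007e+05 rad/s; BW = Δω/(2π) = 4.786e+04 Hz.

(a) f₀ = 1882 Hz  (b) Q = 0.03933  (c) BW = 4.786e+04 Hz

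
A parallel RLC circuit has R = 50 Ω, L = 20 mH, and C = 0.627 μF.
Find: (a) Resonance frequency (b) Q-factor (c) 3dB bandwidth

Step 1 — Resonance: ω₀ = 1/√(LC) = 1/√(0.02·6.27e-07) = 8930 rad/s.
Step 2 — f₀ = ω₀/(2π) = 1421 Hz.
Step 3 — Parallel Q: Q = R/(ω₀L) = 50/(8930·0.02) = 0.28.
Step 4 — Bandwidth: Δω = ω₀/Q = 3.19e+04 rad/s; BW = Δω/(2π) = 5077 Hz.

(a) f₀ = 1421 Hz  (b) Q = 0.28  (c) BW = 5077 Hz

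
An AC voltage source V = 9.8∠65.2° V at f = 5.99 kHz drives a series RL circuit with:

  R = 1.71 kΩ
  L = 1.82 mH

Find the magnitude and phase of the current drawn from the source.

Step 1 — Angular frequency: ω = 2π·f = 2π·5990 = 3.764e+04 rad/s.
Step 2 — Component impedances:
  R: Z = R = 1710 Ω
  L: Z = jωL = j·3.764e+04·0.00182 = 0 + j68.5 Ω
Step 3 — Series combination: Z_total = R + L = 1710 + j68.5 Ω = 1711∠2.3° Ω.
Step 4 — Source phasor: V = 9.8∠65.2° V = 4.111 + j8.896 V.
Step 5 — Ohm's law: I = V / Z_total = (4.111 + j8.896) / (1710 + j68.5) = 0.002608 + j0.005098 A.
Step 6 — Convert to polar: |I| = 0.005726 A, ∠I = 62.9°.

I = 0.005726∠62.9° A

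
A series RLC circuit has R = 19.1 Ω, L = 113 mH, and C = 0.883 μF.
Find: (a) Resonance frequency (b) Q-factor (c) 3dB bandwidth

Step 1 — Resonance: ω₀ = 1/√(LC) = 1/√(0.113·8.83e-07) = 3166 rad/s.
Step 2 — f₀ = ω₀/(2π) = 503.8 Hz.
Step 3 — Series Q: Q = ω₀L/R = 3166·0.113/19.1 = 18.73.
Step 4 — Bandwidth: Δω = ω₀/Q = 169 rad/s; BW = Δω/(2π) = 26.9 Hz.

(a) f₀ = 503.8 Hz  (b) Q = 18.73  (c) BW = 26.9 Hz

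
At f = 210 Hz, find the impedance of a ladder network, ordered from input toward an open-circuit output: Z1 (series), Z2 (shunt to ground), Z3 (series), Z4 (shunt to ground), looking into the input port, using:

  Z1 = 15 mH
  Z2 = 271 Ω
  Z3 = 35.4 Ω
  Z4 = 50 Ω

Step 1 — Angular frequency: ω = 2π·f = 2π·210 = 1319 rad/s.
Step 2 — Component impedances:
  Z1: Z = jωL = j·1319·0.015 = 0 + j19.79 Ω
  Z2: Z = R = 271 Ω
  Z3: Z = R = 35.4 Ω
  Z4: Z = R = 50 Ω
Step 3 — Ladder network (open output): work backward from the far end, alternating series and parallel combinations. Z_in = 64.94 + j19.79 Ω = 67.89∠17.0° Ω.

Z = 64.94 + j19.79 Ω = 67.89∠17.0° Ω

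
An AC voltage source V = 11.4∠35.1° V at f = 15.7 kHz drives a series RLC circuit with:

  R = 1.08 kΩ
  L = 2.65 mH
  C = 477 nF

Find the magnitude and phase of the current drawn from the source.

Step 1 — Angular frequency: ω = 2π·f = 2π·1.57e+04 = 9.865e+04 rad/s.
Step 2 — Component impedances:
  R: Z = R = 1080 Ω
  L: Z = jωL = j·9.865e+04·0.00265 = 0 + j261.4 Ω
  C: Z = 1/(jωC) = -j/(ω·C) = 0 - j21.25 Ω
Step 3 — Series combination: Z_total = R + L + C = 1080 + j240.2 Ω = 1106∠12.5° Ω.
Step 4 — Source phasor: V = 11.4∠35.1° V = 9.327 + j6.555 V.
Step 5 — Ohm's law: I = V / Z_total = (9.327 + j6.555) / (1080 + j240.2) = 0.009515 + j0.003954 A.
Step 6 — Convert to polar: |I| = 0.0103 A, ∠I = 22.6°.

I = 0.0103∠22.6° A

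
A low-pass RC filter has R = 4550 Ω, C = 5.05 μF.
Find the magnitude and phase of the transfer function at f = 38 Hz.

Step 1 — Angular frequency: ω = 2π·38 = 238.8 rad/s.
Step 2 — Transfer function: H(jω) = 1/(1 + jωRC).
Step 3 — Denominator: 1 + jωRC = 1 + j·238.8·4550·5.05e-06 = 1 + j5.486.
Step 4 — H = 0.03216 - j0.1764.
Step 5 — Magnitude: |H| = 0.1793 (-14.9 dB); phase: φ = -79.7°.

|H| = 0.1793 (-14.9 dB), φ = -79.7°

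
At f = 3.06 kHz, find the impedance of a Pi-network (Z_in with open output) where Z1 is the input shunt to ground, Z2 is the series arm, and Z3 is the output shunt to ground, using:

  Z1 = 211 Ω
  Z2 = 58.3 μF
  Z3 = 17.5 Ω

Step 1 — Angular frequency: ω = 2π·f = 2π·3060 = 1.923e+04 rad/s.
Step 2 — Component impedances:
  Z1: Z = R = 211 Ω
  Z2: Z = 1/(jωC) = -j/(ω·C) = 0 - j0.8921 Ω
  Z3: Z = R = 17.5 Ω
Step 3 — With open output, the series arm Z2 and the output shunt Z3 appear in series to ground: Z2 + Z3 = 17.5 - j0.8921 Ω.
Step 4 — Parallel with input shunt Z1: Z_in = Z1 || (Z2 + Z3) = 16.16 - j0.7607 Ω = 16.18∠-2.7° Ω.

Z = 16.16 - j0.7607 Ω = 16.18∠-2.7° Ω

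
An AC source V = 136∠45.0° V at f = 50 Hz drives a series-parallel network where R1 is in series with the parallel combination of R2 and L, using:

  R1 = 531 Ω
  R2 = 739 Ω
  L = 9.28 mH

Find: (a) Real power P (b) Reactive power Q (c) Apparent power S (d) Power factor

Step 1 — Angular frequency: ω = 2π·f = 2π·50 = 314.2 rad/s.
Step 2 — Component impedances:
  R1: Z = R = 531 Ω
  R2: Z = R = 739 Ω
  L: Z = jωL = j·314.2·0.00928 = 0 + j2.915 Ω
Step 3 — Parallel branch: R2 || L = 1/(1/R2 + 1/L) = 0.0115 + j2.915 Ω.
Step 4 — Series with R1: Z_total = R1 + (R2 || L) = 531 + j2.915 Ω = 531∠0.3° Ω.
Step 5 — Source phasor: V = 136∠45.0° V = 96.17 + j96.17 V.
Step 6 — Current: I = V / Z = 0.1821 + j0.1801 A = 0.2561∠44.7° A.
Step 7 — Complex power: S = V·I* = 34.83 + j0.1912 VA.
Step 8 — Real power: P = Re(S) = 34.83 W.
Step 9 — Reactive power: Q = Im(S) = 0.1912 VAR.
Step 10 — Apparent power: |S| = 34.83 VA.
Step 11 — Power factor: PF = P/|S| = 1 (lagging).

(a) P = 34.83 W  (b) Q = 0.1912 VAR  (c) S = 34.83 VA  (d) PF = 1 (lagging)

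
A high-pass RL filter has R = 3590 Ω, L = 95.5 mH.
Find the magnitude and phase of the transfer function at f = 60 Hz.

Step 1 — Angular frequency: ω = 2π·60 = 377 rad/s.
Step 2 — Transfer function: H(jω) = jωL/(R + jωL).
Step 3 — Numerator jωL = j·36; denominator R + jωL = 3590 + j36.
Step 4 — H = 0.0001006 + j0.01003.
Step 5 — Magnitude: |H| = 0.01003 (-40.0 dB); phase: φ = 89.4°.

|H| = 0.01003 (-40.0 dB), φ = 89.4°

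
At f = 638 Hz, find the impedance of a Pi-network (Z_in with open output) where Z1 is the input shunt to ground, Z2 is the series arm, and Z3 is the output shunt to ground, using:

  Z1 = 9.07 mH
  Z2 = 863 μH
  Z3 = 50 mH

Step 1 — Angular frequency: ω = 2π·f = 2π·638 = 4009 rad/s.
Step 2 — Component impedances:
  Z1: Z = jωL = j·4009·0.00907 = 0 + j36.36 Ω
  Z2: Z = jωL = j·4009·0.000863 = 0 + j3.459 Ω
  Z3: Z = jωL = j·4009·0.05 = 0 + j200.4 Ω
Step 3 — With open output, the series arm Z2 and the output shunt Z3 appear in series to ground: Z2 + Z3 = 0 + j203.9 Ω.
Step 4 — Parallel with input shunt Z1: Z_in = Z1 || (Z2 + Z3) = 0 + j30.86 Ω = 30.86∠90.0° Ω.

Z = 0 + j30.86 Ω = 30.86∠90.0° Ω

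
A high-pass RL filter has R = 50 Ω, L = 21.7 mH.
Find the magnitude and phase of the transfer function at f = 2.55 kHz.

Step 1 — Angular frequency: ω = 2π·2550 = 1.602e+04 rad/s.
Step 2 — Transfer function: H(jω) = jωL/(R + jωL).
Step 3 — Numerator jωL = j·347.7; denominator R + jωL = 50 + j347.7.
Step 4 — H = 0.9797 + j0.1409.
Step 5 — Magnitude: |H| = 0.9898 (-0.1 dB); phase: φ = 8.2°.

|H| = 0.9898 (-0.1 dB), φ = 8.2°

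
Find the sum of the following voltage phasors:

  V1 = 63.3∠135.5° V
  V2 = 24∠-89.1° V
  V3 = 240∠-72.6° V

Step 1 — Convert each phasor to rectangular form:
  V1 = 63.3·(cos(135.5°) + j·sin(135.5°)) = -45.15 + j44.37 V
  V2 = 24·(cos(-89.1°) + j·sin(-89.1°)) = 0.377 - j24 V
  V3 = 240·(cos(-72.6°) + j·sin(-72.6°)) = 71.77 - j229 V
Step 2 — Sum components: V_total = 27 - j208.6 V.
Step 3 — Convert to polar: |V_total| = 210.4 V, ∠V_total = -82.6°.

V_total = 210.4∠-82.6° V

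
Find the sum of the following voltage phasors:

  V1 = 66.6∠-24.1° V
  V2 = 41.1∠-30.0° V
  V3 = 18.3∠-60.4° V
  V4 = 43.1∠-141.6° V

Step 1 — Convert each phasor to rectangular form:
  V1 = 66.6·(cos(-24.1°) + j·sin(-24.1°)) = 60.79 - j27.19 V
  V2 = 41.1·(cos(-30.0°) + j·sin(-30.0°)) = 35.59 - j20.55 V
  V3 = 18.3·(cos(-60.4°) + j·sin(-60.4°)) = 9.039 - j15.91 V
  V4 = 43.1·(cos(-141.6°) + j·sin(-141.6°)) = -33.78 - j26.77 V
Step 2 — Sum components: V_total = 71.65 - j90.43 V.
Step 3 — Convert to polar: |V_total| = 115.4 V, ∠V_total = -51.6°.

V_total = 115.4∠-51.6° V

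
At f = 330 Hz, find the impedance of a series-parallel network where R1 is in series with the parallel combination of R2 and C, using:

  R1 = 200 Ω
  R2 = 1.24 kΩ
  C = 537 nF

Step 1 — Angular frequency: ω = 2π·f = 2π·330 = 2073 rad/s.
Step 2 — Component impedances:
  R1: Z = R = 200 Ω
  R2: Z = R = 1240 Ω
  C: Z = 1/(jωC) = -j/(ω·C) = 0 - j898.1 Ω
Step 3 — Parallel branch: R2 || C = 1/(1/R2 + 1/C) = 426.7 - j589.1 Ω.
Step 4 — Series with R1: Z_total = R1 + (R2 || C) = 626.7 - j589.1 Ω = 860.1∠-43.2° Ω.

Z = 626.7 - j589.1 Ω = 860.1∠-43.2° Ω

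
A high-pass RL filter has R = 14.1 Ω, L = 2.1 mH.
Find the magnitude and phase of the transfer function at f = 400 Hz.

Step 1 — Angular frequency: ω = 2π·400 = 2513 rad/s.
Step 2 — Transfer function: H(jω) = jωL/(R + jωL).
Step 3 — Numerator jωL = j·5.278; denominator R + jωL = 14.1 + j5.278.
Step 4 — H = 0.1229 + j0.3283.
Step 5 — Magnitude: |H| = 0.3506 (-9.1 dB); phase: φ = 69.5°.

|H| = 0.3506 (-9.1 dB), φ = 69.5°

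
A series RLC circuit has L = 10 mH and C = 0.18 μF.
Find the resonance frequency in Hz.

Step 1 — Resonance condition Im(Z)=0 gives ω₀ = 1/√(LC).
Step 2 — ω₀ = 1/√(0.01·1.8e-07) = 2.357e+04 rad/s.
Step 3 — f₀ = ω₀/(2π) = 3751 Hz.

f₀ = 3751 Hz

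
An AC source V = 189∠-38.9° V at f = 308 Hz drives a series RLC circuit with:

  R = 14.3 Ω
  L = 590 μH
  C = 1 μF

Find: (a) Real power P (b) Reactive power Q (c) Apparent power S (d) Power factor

Step 1 — Angular frequency: ω = 2π·f = 2π·308 = 1935 rad/s.
Step 2 — Component impedances:
  R: Z = R = 14.3 Ω
  L: Z = jωL = j·1935·0.00059 = 0 + j1.142 Ω
  C: Z = 1/(jωC) = -j/(ω·C) = 0 - j516.7 Ω
Step 3 — Series combination: Z_total = R + L + C = 14.3 - j515.6 Ω = 515.8∠-88.4° Ω.
Step 4 — Source phasor: V = 189∠-38.9° V = 147.1 - j118.7 V.
Step 5 — Current: I = V / Z = 0.2379 + j0.2787 A = 0.3664∠49.5° A.
Step 6 — Complex power: S = V·I* = 1.92 - j69.23 VA.
Step 7 — Real power: P = Re(S) = 1.92 W.
Step 8 — Reactive power: Q = Im(S) = -69.23 VAR.
Step 9 — Apparent power: |S| = 69.25 VA.
Step 10 — Power factor: PF = P/|S| = 0.02772 (leading).

(a) P = 1.92 W  (b) Q = -69.23 VAR  (c) S = 69.25 VA  (d) PF = 0.02772 (leading)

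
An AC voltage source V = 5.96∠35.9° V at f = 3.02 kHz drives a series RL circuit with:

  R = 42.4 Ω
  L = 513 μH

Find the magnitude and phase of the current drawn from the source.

Step 1 — Angular frequency: ω = 2π·f = 2π·3020 = 1.898e+04 rad/s.
Step 2 — Component impedances:
  R: Z = R = 42.4 Ω
  L: Z = jωL = j·1.898e+04·0.000513 = 0 + j9.734 Ω
Step 3 — Series combination: Z_total = R + L = 42.4 + j9.734 Ω = 43.5∠12.9° Ω.
Step 4 — Source phasor: V = 5.96∠35.9° V = 4.828 + j3.495 V.
Step 5 — Ohm's law: I = V / Z_total = (4.828 + j3.495) / (42.4 + j9.734) = 0.1261 + j0.05346 A.
Step 6 — Convert to polar: |I| = 0.137 A, ∠I = 23.0°.

I = 0.137∠23.0° A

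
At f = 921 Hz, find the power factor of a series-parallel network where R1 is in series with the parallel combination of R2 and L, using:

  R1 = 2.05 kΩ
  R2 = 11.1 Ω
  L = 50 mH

Step 1 — Angular frequency: ω = 2π·f = 2π·921 = 5787 rad/s.
Step 2 — Component impedances:
  R1: Z = R = 2050 Ω
  R2: Z = R = 11.1 Ω
  L: Z = jωL = j·5787·0.05 = 0 + j289.3 Ω
Step 3 — Parallel branch: R2 || L = 1/(1/R2 + 1/L) = 11.08 + j0.4252 Ω.
Step 4 — Series with R1: Z_total = R1 + (R2 || L) = 2061 + j0.4252 Ω = 2061∠0.0° Ω.
Step 5 — Power factor: PF = cos(φ) = Re(Z)/|Z| = 2061/2061 = 1.
Step 6 — Type: Im(Z) = 0.4252 ⇒ lagging (phase φ = 0.0°).

PF = 1 (lagging, φ = 0.0°)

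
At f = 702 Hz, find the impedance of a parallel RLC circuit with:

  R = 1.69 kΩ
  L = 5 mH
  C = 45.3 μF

Step 1 — Angular frequency: ω = 2π·f = 2π·702 = 4411 rad/s.
Step 2 — Component impedances:
  R: Z = R = 1690 Ω
  L: Z = jωL = j·4411·0.005 = 0 + j22.05 Ω
  C: Z = 1/(jωC) = -j/(ω·C) = 0 - j5.005 Ω
Step 3 — Parallel combination: 1/Z_total = 1/R + 1/L + 1/C; Z_total = 0.0248 - j6.474 Ω = 6.474∠-89.8° Ω.

Z = 0.0248 - j6.474 Ω = 6.474∠-89.8° Ω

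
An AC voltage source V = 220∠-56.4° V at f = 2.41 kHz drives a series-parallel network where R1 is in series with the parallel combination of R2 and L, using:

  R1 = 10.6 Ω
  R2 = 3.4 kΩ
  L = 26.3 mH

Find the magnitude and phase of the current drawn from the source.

Step 1 — Angular frequency: ω = 2π·f = 2π·2410 = 1.514e+04 rad/s.
Step 2 — Component impedances:
  R1: Z = R = 10.6 Ω
  R2: Z = R = 3400 Ω
  L: Z = jωL = j·1.514e+04·0.0263 = 0 + j398.2 Ω
Step 3 — Parallel branch: R2 || L = 1/(1/R2 + 1/L) = 46.02 + j392.9 Ω.
Step 4 — Series with R1: Z_total = R1 + (R2 || L) = 56.62 + j392.9 Ω = 396.9∠81.8° Ω.
Step 5 — Source phasor: V = 220∠-56.4° V = 121.7 - j183.2 V.
Step 6 — Ohm's law: I = V / Z_total = (121.7 - j183.2) / (56.62 + j392.9) = -0.4132 - j0.3694 A.
Step 7 — Convert to polar: |I| = 0.5543 A, ∠I = -138.2°.

I = 0.5543∠-138.2° A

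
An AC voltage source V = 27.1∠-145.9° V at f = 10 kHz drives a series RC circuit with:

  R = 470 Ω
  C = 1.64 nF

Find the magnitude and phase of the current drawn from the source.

Step 1 — Angular frequency: ω = 2π·f = 2π·1e+04 = 6.283e+04 rad/s.
Step 2 — Component impedances:
  R: Z = R = 470 Ω
  C: Z = 1/(jωC) = -j/(ω·C) = 0 - j9705 Ω
Step 3 — Series combination: Z_total = R + C = 470 - j9705 Ω = 9716∠-87.2° Ω.
Step 4 — Source phasor: V = 27.1∠-145.9° V = -22.44 - j15.19 V.
Step 5 — Ohm's law: I = V / Z_total = (-22.44 - j15.19) / (470 - j9705) = 0.00145 - j0.002383 A.
Step 6 — Convert to polar: |I| = 0.002789 A, ∠I = -58.7°.

I = 0.002789∠-58.7° A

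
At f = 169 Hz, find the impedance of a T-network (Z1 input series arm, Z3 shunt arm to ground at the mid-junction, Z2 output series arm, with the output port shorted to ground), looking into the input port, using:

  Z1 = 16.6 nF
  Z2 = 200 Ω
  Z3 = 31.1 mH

Step 1 — Angular frequency: ω = 2π·f = 2π·169 = 1062 rad/s.
Step 2 — Component impedances:
  Z1: Z = 1/(jωC) = -j/(ω·C) = 0 - j5.673e+04 Ω
  Z2: Z = R = 200 Ω
  Z3: Z = jωL = j·1062·0.0311 = 0 + j33.02 Ω
Step 3 — With the output port shorted to ground, the output series arm Z2 runs from the junction to ground; the shunt arm Z3 also runs from the junction to ground. They appear in parallel: Z3 || Z2 = 5.308 + j32.15 Ω.
Step 4 — Series with input arm Z1: Z_in = Z1 + (Z3 || Z2) = 5.308 - j5.67e+04 Ω = 5.67e+04∠-90.0° Ω.

Z = 5.308 - j5.67e+04 Ω = 5.67e+04∠-90.0° Ω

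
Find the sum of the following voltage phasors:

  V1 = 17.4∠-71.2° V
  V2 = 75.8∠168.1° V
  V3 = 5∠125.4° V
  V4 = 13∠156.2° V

Step 1 — Convert each phasor to rectangular form:
  V1 = 17.4·(cos(-71.2°) + j·sin(-71.2°)) = 5.607 - j16.47 V
  V2 = 75.8·(cos(168.1°) + j·sin(168.1°)) = -74.17 + j15.63 V
  V3 = 5·(cos(125.4°) + j·sin(125.4°)) = -2.896 + j4.076 V
  V4 = 13·(cos(156.2°) + j·sin(156.2°)) = -11.89 + j5.246 V
Step 2 — Sum components: V_total = -83.35 + j8.48 V.
Step 3 — Convert to polar: |V_total| = 83.78 V, ∠V_total = 174.2°.

V_total = 83.78∠174.2° V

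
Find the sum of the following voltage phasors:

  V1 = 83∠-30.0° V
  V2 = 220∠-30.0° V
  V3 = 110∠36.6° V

Step 1 — Convert each phasor to rectangular form:
  V1 = 83·(cos(-30.0°) + j·sin(-30.0°)) = 71.88 - j41.5 V
  V2 = 220·(cos(-30.0°) + j·sin(-30.0°)) = 190.5 - j110 V
  V3 = 110·(cos(36.6°) + j·sin(36.6°)) = 88.31 + j65.58 V
Step 2 — Sum components: V_total = 350.7 - j85.92 V.
Step 3 — Convert to polar: |V_total| = 361.1 V, ∠V_total = -13.8°.

V_total = 361.1∠-13.8° V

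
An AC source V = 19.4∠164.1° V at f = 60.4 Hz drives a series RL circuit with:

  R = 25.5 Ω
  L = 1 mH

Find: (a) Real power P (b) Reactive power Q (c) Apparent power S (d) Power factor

Step 1 — Angular frequency: ω = 2π·f = 2π·60.4 = 379.5 rad/s.
Step 2 — Component impedances:
  R: Z = R = 25.5 Ω
  L: Z = jωL = j·379.5·0.001 = 0 + j0.3795 Ω
Step 3 — Series combination: Z_total = R + L = 25.5 + j0.3795 Ω = 25.5∠0.9° Ω.
Step 4 — Source phasor: V = 19.4∠164.1° V = -18.66 + j5.315 V.
Step 5 — Current: I = V / Z = -0.7284 + j0.2193 A = 0.7607∠163.2° A.
Step 6 — Complex power: S = V·I* = 14.76 + j0.2196 VA.
Step 7 — Real power: P = Re(S) = 14.76 W.
Step 8 — Reactive power: Q = Im(S) = 0.2196 VAR.
Step 9 — Apparent power: |S| = 14.76 VA.
Step 10 — Power factor: PF = P/|S| = 0.9999 (lagging).

(a) P = 14.76 W  (b) Q = 0.2196 VAR  (c) S = 14.76 VA  (d) PF = 0.9999 (lagging)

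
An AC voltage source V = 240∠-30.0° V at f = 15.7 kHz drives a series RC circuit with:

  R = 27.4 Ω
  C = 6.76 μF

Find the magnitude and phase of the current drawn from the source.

Step 1 — Angular frequency: ω = 2π·f = 2π·1.57e+04 = 9.865e+04 rad/s.
Step 2 — Component impedances:
  R: Z = R = 27.4 Ω
  C: Z = 1/(jωC) = -j/(ω·C) = 0 - j1.5 Ω
Step 3 — Series combination: Z_total = R + C = 27.4 - j1.5 Ω = 27.44∠-3.1° Ω.
Step 4 — Source phasor: V = 240∠-30.0° V = 207.8 - j120 V.
Step 5 — Ohm's law: I = V / Z_total = (207.8 - j120) / (27.4 - j1.5) = 7.802 - j3.953 A.
Step 6 — Convert to polar: |I| = 8.746 A, ∠I = -26.9°.

I = 8.746∠-26.9° A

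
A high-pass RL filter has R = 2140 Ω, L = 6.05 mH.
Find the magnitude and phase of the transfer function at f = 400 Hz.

Step 1 — Angular frequency: ω = 2π·400 = 2513 rad/s.
Step 2 — Transfer function: H(jω) = jωL/(R + jωL).
Step 3 — Numerator jωL = j·15.21; denominator R + jωL = 2140 + j15.21.
Step 4 — H = 5.048e-05 + j0.007105.
Step 5 — Magnitude: |H| = 0.007105 (-43.0 dB); phase: φ = 89.6°.

|H| = 0.007105 (-43.0 dB), φ = 89.6°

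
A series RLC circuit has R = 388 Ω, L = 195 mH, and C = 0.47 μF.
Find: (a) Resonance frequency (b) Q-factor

Step 1 — Resonance condition Im(Z)=0 gives ω₀ = 1/√(LC).
Step 2 — ω₀ = 1/√(0.195·4.7e-07) = 3303 rad/s.
Step 3 — f₀ = ω₀/(2π) = 525.7 Hz.
Step 4 — Series Q: Q = ω₀L/R = 3303·0.195/388 = 1.66.

(a) f₀ = 525.7 Hz  (b) Q = 1.66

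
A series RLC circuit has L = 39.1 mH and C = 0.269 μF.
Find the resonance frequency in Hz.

Step 1 — Resonance condition Im(Z)=0 gives ω₀ = 1/√(LC).
Step 2 — ω₀ = 1/√(0.0391·2.69e-07) = 9751 rad/s.
Step 3 — f₀ = ω₀/(2π) = 1552 Hz.

f₀ = 1552 Hz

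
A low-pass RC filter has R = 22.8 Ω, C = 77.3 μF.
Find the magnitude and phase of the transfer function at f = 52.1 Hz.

Step 1 — Angular frequency: ω = 2π·52.1 = 327.4 rad/s.
Step 2 — Transfer function: H(jω) = 1/(1 + jωRC).
Step 3 — Denominator: 1 + jωRC = 1 + j·327.4·22.8·7.73e-05 = 1 + j0.5769.
Step 4 — H = 0.7503 - j0.4329.
Step 5 — Magnitude: |H| = 0.8662 (-1.2 dB); phase: φ = -30.0°.

|H| = 0.8662 (-1.2 dB), φ = -30.0°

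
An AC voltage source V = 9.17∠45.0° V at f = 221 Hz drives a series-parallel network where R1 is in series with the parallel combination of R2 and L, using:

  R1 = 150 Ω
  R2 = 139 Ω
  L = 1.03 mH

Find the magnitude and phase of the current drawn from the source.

Step 1 — Angular frequency: ω = 2π·f = 2π·221 = 1389 rad/s.
Step 2 — Component impedances:
  R1: Z = R = 150 Ω
  R2: Z = R = 139 Ω
  L: Z = jωL = j·1389·0.00103 = 0 + j1.43 Ω
Step 3 — Parallel branch: R2 || L = 1/(1/R2 + 1/L) = 0.01471 + j1.43 Ω.
Step 4 — Series with R1: Z_total = R1 + (R2 || L) = 150 + j1.43 Ω = 150∠0.5° Ω.
Step 5 — Source phasor: V = 9.17∠45.0° V = 6.484 + j6.484 V.
Step 6 — Ohm's law: I = V / Z_total = (6.484 + j6.484) / (150 + j1.43) = 0.04363 + j0.04281 A.
Step 7 — Convert to polar: |I| = 0.06112 A, ∠I = 44.5°.

I = 0.06112∠44.5° A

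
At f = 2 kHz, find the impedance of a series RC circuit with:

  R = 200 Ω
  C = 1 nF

Step 1 — Angular frequency: ω = 2π·f = 2π·2000 = 1.257e+04 rad/s.
Step 2 — Component impedances:
  R: Z = R = 200 Ω
  C: Z = 1/(jωC) = -j/(ω·C) = 0 - j7.958e+04 Ω
Step 3 — Series combination: Z_total = R + C = 200 - j7.958e+04 Ω = 7.958e+04∠-89.9° Ω.

Z = 200 - j7.958e+04 Ω = 7.958e+04∠-89.9° Ω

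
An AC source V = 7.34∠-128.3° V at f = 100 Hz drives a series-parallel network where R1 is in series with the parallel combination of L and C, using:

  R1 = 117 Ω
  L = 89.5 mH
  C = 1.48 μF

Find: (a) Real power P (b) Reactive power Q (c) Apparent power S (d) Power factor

Step 1 — Angular frequency: ω = 2π·f = 2π·100 = 628.3 rad/s.
Step 2 — Component impedances:
  R1: Z = R = 117 Ω
  L: Z = jωL = j·628.3·0.0895 = 0 + j56.23 Ω
  C: Z = 1/(jωC) = -j/(ω·C) = 0 - j1075 Ω
Step 3 — Parallel branch: L || C = 1/(1/L + 1/C) = 0 + j59.34 Ω.
Step 4 — Series with R1: Z_total = R1 + (L || C) = 117 + j59.34 Ω = 131.2∠26.9° Ω.
Step 5 — Source phasor: V = 7.34∠-128.3° V = -4.549 - j5.76 V.
Step 6 — Current: I = V / Z = -0.05079 - j0.02348 A = 0.05595∠-155.2° A.
Step 7 — Complex power: S = V·I* = 0.3663 + j0.1858 VA.
Step 8 — Real power: P = Re(S) = 0.3663 W.
Step 9 — Reactive power: Q = Im(S) = 0.1858 VAR.
Step 10 — Apparent power: |S| = 0.4107 VA.
Step 11 — Power factor: PF = P/|S| = 0.8919 (lagging).

(a) P = 0.3663 W  (b) Q = 0.1858 VAR  (c) S = 0.4107 VA  (d) PF = 0.8919 (lagging)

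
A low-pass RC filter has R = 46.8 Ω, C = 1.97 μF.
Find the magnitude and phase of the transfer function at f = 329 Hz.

Step 1 — Angular frequency: ω = 2π·329 = 2067 rad/s.
Step 2 — Transfer function: H(jω) = 1/(1 + jωRC).
Step 3 — Denominator: 1 + jωRC = 1 + j·2067·46.8·1.97e-06 = 1 + j0.1906.
Step 4 — H = 0.965 - j0.1839.
Step 5 — Magnitude: |H| = 0.9823 (-0.2 dB); phase: φ = -10.8°.

|H| = 0.9823 (-0.2 dB), φ = -10.8°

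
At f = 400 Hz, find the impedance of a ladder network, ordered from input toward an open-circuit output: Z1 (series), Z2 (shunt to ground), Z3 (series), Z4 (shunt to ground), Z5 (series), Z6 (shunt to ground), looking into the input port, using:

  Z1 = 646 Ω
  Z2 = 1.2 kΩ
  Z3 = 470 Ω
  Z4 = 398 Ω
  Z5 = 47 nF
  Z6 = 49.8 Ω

Step 1 — Angular frequency: ω = 2π·f = 2π·400 = 2513 rad/s.
Step 2 — Component impedances:
  Z1: Z = R = 646 Ω
  Z2: Z = R = 1200 Ω
  Z3: Z = R = 470 Ω
  Z4: Z = R = 398 Ω
  Z5: Z = 1/(jωC) = -j/(ω·C) = 0 - j8466 Ω
  Z6: Z = R = 49.8 Ω
Step 3 — Ladder network (open output): work backward from the far end, alternating series and parallel combinations. Z_in = 1149 - j6.288 Ω = 1149∠-0.3° Ω.

Z = 1149 - j6.288 Ω = 1149∠-0.3° Ω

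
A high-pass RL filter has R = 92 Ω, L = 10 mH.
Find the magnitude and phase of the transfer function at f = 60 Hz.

Step 1 — Angular frequency: ω = 2π·60 = 377 rad/s.
Step 2 — Transfer function: H(jω) = jωL/(R + jωL).
Step 3 — Numerator jωL = j·3.77; denominator R + jωL = 92 + j3.77.
Step 4 — H = 0.001676 + j0.04091.
Step 5 — Magnitude: |H| = 0.04094 (-27.8 dB); phase: φ = 87.7°.

|H| = 0.04094 (-27.8 dB), φ = 87.7°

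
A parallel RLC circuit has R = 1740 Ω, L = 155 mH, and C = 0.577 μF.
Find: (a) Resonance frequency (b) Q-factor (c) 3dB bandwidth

Step 1 — Resonance: ω₀ = 1/√(LC) = 1/√(0.155·5.77e-07) = 3344 rad/s.
Step 2 — f₀ = ω₀/(2π) = 532.2 Hz.
Step 3 — Parallel Q: Q = R/(ω₀L) = 1740/(3344·0.155) = 3.357.
Step 4 — Bandwidth: Δω = ω₀/Q = 996 rad/s; BW = Δω/(2π) = 158.5 Hz.

(a) f₀ = 532.2 Hz  (b) Q = 3.357  (c) BW = 158.5 Hz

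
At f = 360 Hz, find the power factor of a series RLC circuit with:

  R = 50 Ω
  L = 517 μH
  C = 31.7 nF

Step 1 — Angular frequency: ω = 2π·f = 2π·360 = 2262 rad/s.
Step 2 — Component impedances:
  R: Z = R = 50 Ω
  L: Z = jωL = j·2262·0.000517 = 0 + j1.169 Ω
  C: Z = 1/(jωC) = -j/(ω·C) = 0 - j1.395e+04 Ω
Step 3 — Series combination: Z_total = R + L + C = 50 - j1.395e+04 Ω = 1.395e+04∠-89.8° Ω.
Step 4 — Power factor: PF = cos(φ) = Re(Z)/|Z| = 50/13945.2 = 0.003585.
Step 5 — Type: Im(Z) = -1.395e+04 ⇒ leading (phase φ = -89.8°).

PF = 0.003585 (leading, φ = -89.8°)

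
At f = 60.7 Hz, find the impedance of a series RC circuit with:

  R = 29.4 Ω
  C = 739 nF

Step 1 — Angular frequency: ω = 2π·f = 2π·60.7 = 381.4 rad/s.
Step 2 — Component impedances:
  R: Z = R = 29.4 Ω
  C: Z = 1/(jωC) = -j/(ω·C) = 0 - j3548 Ω
Step 3 — Series combination: Z_total = R + C = 29.4 - j3548 Ω = 3548∠-89.5° Ω.

Z = 29.4 - j3548 Ω = 3548∠-89.5° Ω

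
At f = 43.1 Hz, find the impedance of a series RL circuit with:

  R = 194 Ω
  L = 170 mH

Step 1 — Angular frequency: ω = 2π·f = 2π·43.1 = 270.8 rad/s.
Step 2 — Component impedances:
  R: Z = R = 194 Ω
  L: Z = jωL = j·270.8·0.17 = 0 + j46.04 Ω
Step 3 — Series combination: Z_total = R + L = 194 + j46.04 Ω = 199.4∠13.3° Ω.

Z = 194 + j46.04 Ω = 199.4∠13.3° Ω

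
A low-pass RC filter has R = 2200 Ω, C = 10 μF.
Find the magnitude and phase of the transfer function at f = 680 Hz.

Step 1 — Angular frequency: ω = 2π·680 = 4273 rad/s.
Step 2 — Transfer function: H(jω) = 1/(1 + jωRC).
Step 3 — Denominator: 1 + jωRC = 1 + j·4273·2200·1e-05 = 1 + j94.
Step 4 — H = 0.0001132 - j0.01064.
Step 5 — Magnitude: |H| = 0.01064 (-39.5 dB); phase: φ = -89.4°.

|H| = 0.01064 (-39.5 dB), φ = -89.4°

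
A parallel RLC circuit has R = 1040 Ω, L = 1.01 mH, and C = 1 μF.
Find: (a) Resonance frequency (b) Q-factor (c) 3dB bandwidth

Step 1 — Resonance: ω₀ = 1/√(LC) = 1/√(0.00101·1e-06) = 3.147e+04 rad/s.
Step 2 — f₀ = ω₀/(2π) = 5008 Hz.
Step 3 — Parallel Q: Q = R/(ω₀L) = 1040/(3.147e+04·0.00101) = 32.72.
Step 4 — Bandwidth: Δω = ω₀/Q = 961.5 rad/s; BW = Δω/(2π) = 153 Hz.

(a) f₀ = 5008 Hz  (b) Q = 32.72  (c) BW = 153 Hz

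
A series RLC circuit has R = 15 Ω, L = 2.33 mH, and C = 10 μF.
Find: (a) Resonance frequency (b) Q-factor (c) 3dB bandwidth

Step 1 — Resonance: ω₀ = 1/√(LC) = 1/√(0.00233·1e-05) = 6551 rad/s.
Step 2 — f₀ = ω₀/(2π) = 1043 Hz.
Step 3 — Series Q: Q = ω₀L/R = 6551·0.00233/15 = 1.018.
Step 4 — Bandwidth: Δω = ω₀/Q = 6438 rad/s; BW = Δω/(2π) = 1025 Hz.

(a) f₀ = 1043 Hz  (b) Q = 1.018  (c) BW = 1025 Hz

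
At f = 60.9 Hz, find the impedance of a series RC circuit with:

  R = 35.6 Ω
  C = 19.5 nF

Step 1 — Angular frequency: ω = 2π·f = 2π·60.9 = 382.6 rad/s.
Step 2 — Component impedances:
  R: Z = R = 35.6 Ω
  C: Z = 1/(jωC) = -j/(ω·C) = 0 - j1.34e+05 Ω
Step 3 — Series combination: Z_total = R + C = 35.6 - j1.34e+05 Ω = 1.34e+05∠-90.0° Ω.

Z = 35.6 - j1.34e+05 Ω = 1.34e+05∠-90.0° Ω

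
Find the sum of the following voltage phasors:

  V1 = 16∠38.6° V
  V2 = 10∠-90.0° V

Step 1 — Convert each phasor to rectangular form:
  V1 = 16·(cos(38.6°) + j·sin(38.6°)) = 12.5 + j9.982 V
  V2 = 10·(cos(-90.0°) + j·sin(-90.0°)) = 0 - j10 V
Step 2 — Sum components: V_total = 12.5 - j0.01793 V.
Step 3 — Convert to polar: |V_total| = 12.5 V, ∠V_total = -0.1°.

V_total = 12.5∠-0.1° V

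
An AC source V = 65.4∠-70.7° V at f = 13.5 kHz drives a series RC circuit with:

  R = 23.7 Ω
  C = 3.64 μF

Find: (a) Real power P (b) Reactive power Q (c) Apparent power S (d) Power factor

Step 1 — Angular frequency: ω = 2π·f = 2π·1.35e+04 = 8.482e+04 rad/s.
Step 2 — Component impedances:
  R: Z = R = 23.7 Ω
  C: Z = 1/(jωC) = -j/(ω·C) = 0 - j3.239 Ω
Step 3 — Series combination: Z_total = R + C = 23.7 - j3.239 Ω = 23.92∠-7.8° Ω.
Step 4 — Source phasor: V = 65.4∠-70.7° V = 21.62 - j61.72 V.
Step 5 — Current: I = V / Z = 1.245 - j2.434 A = 2.734∠-62.9° A.
Step 6 — Complex power: S = V·I* = 177.2 - j24.21 VA.
Step 7 — Real power: P = Re(S) = 177.2 W.
Step 8 — Reactive power: Q = Im(S) = -24.21 VAR.
Step 9 — Apparent power: |S| = 178.8 VA.
Step 10 — Power factor: PF = P/|S| = 0.9908 (leading).

(a) P = 177.2 W  (b) Q = -24.21 VAR  (c) S = 178.8 VA  (d) PF = 0.9908 (leading)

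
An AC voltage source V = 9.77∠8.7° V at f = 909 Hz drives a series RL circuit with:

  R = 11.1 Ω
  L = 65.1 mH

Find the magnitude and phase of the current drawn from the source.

Step 1 — Angular frequency: ω = 2π·f = 2π·909 = 5711 rad/s.
Step 2 — Component impedances:
  R: Z = R = 11.1 Ω
  L: Z = jωL = j·5711·0.0651 = 0 + j371.8 Ω
Step 3 — Series combination: Z_total = R + L = 11.1 + j371.8 Ω = 372∠88.3° Ω.
Step 4 — Source phasor: V = 9.77∠8.7° V = 9.658 + j1.478 V.
Step 5 — Ohm's law: I = V / Z_total = (9.658 + j1.478) / (11.1 + j371.8) = 0.004746 - j0.02583 A.
Step 6 — Convert to polar: |I| = 0.02626 A, ∠I = -79.6°.

I = 0.02626∠-79.6° A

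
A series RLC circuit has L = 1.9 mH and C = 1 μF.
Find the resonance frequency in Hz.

Step 1 — Resonance condition Im(Z)=0 gives ω₀ = 1/√(LC).
Step 2 — ω₀ = 1/√(0.0019·1e-06) = 2.294e+04 rad/s.
Step 3 — f₀ = ω₀/(2π) = 3651 Hz.

f₀ = 3651 Hz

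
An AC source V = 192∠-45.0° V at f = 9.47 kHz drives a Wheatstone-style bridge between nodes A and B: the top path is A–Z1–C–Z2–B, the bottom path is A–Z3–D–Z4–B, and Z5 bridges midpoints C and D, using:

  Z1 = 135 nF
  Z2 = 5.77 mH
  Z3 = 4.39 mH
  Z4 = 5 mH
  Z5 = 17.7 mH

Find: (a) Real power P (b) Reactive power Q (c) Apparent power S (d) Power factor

Step 1 — Angular frequency: ω = 2π·f = 2π·9470 = 5.95e+04 rad/s.
Step 2 — Component impedances:
  Z1: Z = 1/(jωC) = -j/(ω·C) = 0 - j124.5 Ω
  Z2: Z = jωL = j·5.95e+04·0.00577 = 0 + j343.3 Ω
  Z3: Z = jωL = j·5.95e+04·0.00439 = 0 + j261.2 Ω
  Z4: Z = jωL = j·5.95e+04·0.005 = 0 + j297.5 Ω
  Z5: Z = jωL = j·5.95e+04·0.0177 = 0 + j1053 Ω
Step 3 — Bridge requires nodal analysis (the Z5 bridge couples midpoints C and D, so the two paths cannot be reduced to a simple series/parallel combination). Setting node B to ground and injecting 1 A at node A, the 3-node admittance system at A, C, D solves to V_A = Z_AB = 0 + j134.5 Ω = 134.5∠90.0° Ω.
Step 4 — Source phasor: V = 192∠-45.0° V = 135.8 - j135.8 V.
Step 5 — Current: I = V / Z = -1.01 - j1.01 A = 1.428∠-135.0° A.
Step 6 — Complex power: S = V·I* = 0 + j274.2 VA.
Step 7 — Real power: P = Re(S) = 0 W.
Step 8 — Reactive power: Q = Im(S) = 274.2 VAR.
Step 9 — Apparent power: |S| = 274.2 VA.
Step 10 — Power factor: PF = P/|S| = 0 (lagging).

(a) P = 0 W  (b) Q = 274.2 VAR  (c) S = 274.2 VA  (d) PF = 0 (lagging)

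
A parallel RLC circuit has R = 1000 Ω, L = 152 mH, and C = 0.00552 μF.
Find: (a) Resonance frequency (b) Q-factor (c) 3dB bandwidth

Step 1 — Resonance: ω₀ = 1/√(LC) = 1/√(0.152·5.52e-09) = 3.452e+04 rad/s.
Step 2 — f₀ = ω₀/(2π) = 5495 Hz.
Step 3 — Parallel Q: Q = R/(ω₀L) = 1000/(3.452e+04·0.152) = 0.1906.
Step 4 — Bandwidth: Δω = ω₀/Q = 1.812e+05 rad/s; BW = Δω/(2π) = 2.883e+04 Hz.

(a) f₀ = 5495 Hz  (b) Q = 0.1906  (c) BW = 2.883e+04 Hz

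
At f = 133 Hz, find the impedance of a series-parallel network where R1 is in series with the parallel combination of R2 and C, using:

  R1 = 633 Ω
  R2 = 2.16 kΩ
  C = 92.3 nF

Step 1 — Angular frequency: ω = 2π·f = 2π·133 = 835.7 rad/s.
Step 2 — Component impedances:
  R1: Z = R = 633 Ω
  R2: Z = R = 2160 Ω
  C: Z = 1/(jωC) = -j/(ω·C) = 0 - j1.296e+04 Ω
Step 3 — Parallel branch: R2 || C = 1/(1/R2 + 1/C) = 2102 - j350.1 Ω.
Step 4 — Series with R1: Z_total = R1 + (R2 || C) = 2735 - j350.1 Ω = 2757∠-7.3° Ω.

Z = 2735 - j350.1 Ω = 2757∠-7.3° Ω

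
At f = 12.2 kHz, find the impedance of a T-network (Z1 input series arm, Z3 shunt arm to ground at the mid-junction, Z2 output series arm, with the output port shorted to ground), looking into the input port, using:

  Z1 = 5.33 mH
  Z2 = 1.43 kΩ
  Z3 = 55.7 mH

Step 1 — Angular frequency: ω = 2π·f = 2π·1.22e+04 = 7.665e+04 rad/s.
Step 2 — Component impedances:
  Z1: Z = jωL = j·7.665e+04·0.00533 = 0 + j408.6 Ω
  Z2: Z = R = 1430 Ω
  Z3: Z = jωL = j·7.665e+04·0.0557 = 0 + j4270 Ω
Step 3 — With the output port shorted to ground, the output series arm Z2 runs from the junction to ground; the shunt arm Z3 also runs from the junction to ground. They appear in parallel: Z3 || Z2 = 1286 + j430.6 Ω.
Step 4 — Series with input arm Z1: Z_in = Z1 + (Z3 || Z2) = 1286 + j839.2 Ω = 1535∠33.1° Ω.

Z = 1286 + j839.2 Ω = 1535∠33.1° Ω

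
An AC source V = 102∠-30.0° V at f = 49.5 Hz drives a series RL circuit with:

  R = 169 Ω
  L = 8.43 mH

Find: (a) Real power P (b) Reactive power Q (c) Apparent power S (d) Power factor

Step 1 — Angular frequency: ω = 2π·f = 2π·49.5 = 311 rad/s.
Step 2 — Component impedances:
  R: Z = R = 169 Ω
  L: Z = jωL = j·311·0.00843 = 0 + j2.622 Ω
Step 3 — Series combination: Z_total = R + L = 169 + j2.622 Ω = 169∠0.9° Ω.
Step 4 — Source phasor: V = 102∠-30.0° V = 88.33 - j51 V.
Step 5 — Current: I = V / Z = 0.5179 - j0.3098 A = 0.6035∠-30.9° A.
Step 6 — Complex power: S = V·I* = 61.55 + j0.9548 VA.
Step 7 — Real power: P = Re(S) = 61.55 W.
Step 8 — Reactive power: Q = Im(S) = 0.9548 VAR.
Step 9 — Apparent power: |S| = 61.55 VA.
Step 10 — Power factor: PF = P/|S| = 0.9999 (lagging).

(a) P = 61.55 W  (b) Q = 0.9548 VAR  (c) S = 61.55 VA  (d) PF = 0.9999 (lagging)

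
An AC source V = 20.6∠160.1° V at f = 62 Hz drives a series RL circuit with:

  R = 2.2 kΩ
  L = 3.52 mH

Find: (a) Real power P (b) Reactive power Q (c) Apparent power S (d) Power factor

Step 1 — Angular frequency: ω = 2π·f = 2π·62 = 389.6 rad/s.
Step 2 — Component impedances:
  R: Z = R = 2200 Ω
  L: Z = jωL = j·389.6·0.00352 = 0 + j1.371 Ω
Step 3 — Series combination: Z_total = R + L = 2200 + j1.371 Ω = 2200∠0.0° Ω.
Step 4 — Source phasor: V = 20.6∠160.1° V = -19.37 + j7.012 V.
Step 5 — Current: I = V / Z = -0.008803 + j0.003193 A = 0.009364∠160.1° A.
Step 6 — Complex power: S = V·I* = 0.1929 + j0.0001202 VA.
Step 7 — Real power: P = Re(S) = 0.1929 W.
Step 8 — Reactive power: Q = Im(S) = 0.0001202 VAR.
Step 9 — Apparent power: |S| = 0.1929 VA.
Step 10 — Power factor: PF = P/|S| = 1 (lagging).

(a) P = 0.1929 W  (b) Q = 0.0001202 VAR  (c) S = 0.1929 VA  (d) PF = 1 (lagging)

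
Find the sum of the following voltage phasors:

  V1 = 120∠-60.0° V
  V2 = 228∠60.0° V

Step 1 — Convert each phasor to rectangular form:
  V1 = 120·(cos(-60.0°) + j·sin(-60.0°)) = 60 - j103.9 V
  V2 = 228·(cos(60.0°) + j·sin(60.0°)) = 114 + j197.5 V
Step 2 — Sum components: V_total = 174 + j93.53 V.
Step 3 — Convert to polar: |V_total| = 197.5 V, ∠V_total = 28.3°.

V_total = 197.5∠28.3° V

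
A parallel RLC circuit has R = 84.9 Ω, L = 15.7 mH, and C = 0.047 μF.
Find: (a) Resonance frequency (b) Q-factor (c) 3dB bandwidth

Step 1 — Resonance: ω₀ = 1/√(LC) = 1/√(0.0157·4.7e-08) = 3.681e+04 rad/s.
Step 2 — f₀ = ω₀/(2π) = 5859 Hz.
Step 3 — Parallel Q: Q = R/(ω₀L) = 84.9/(3.681e+04·0.0157) = 0.1469.
Step 4 — Bandwidth: Δω = ω₀/Q = 2.506e+05 rad/s; BW = Δω/(2π) = 3.989e+04 Hz.

(a) f₀ = 5859 Hz  (b) Q = 0.1469  (c) BW = 3.989e+04 Hz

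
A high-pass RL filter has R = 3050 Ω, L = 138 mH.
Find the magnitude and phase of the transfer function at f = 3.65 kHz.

Step 1 — Angular frequency: ω = 2π·3650 = 2.293e+04 rad/s.
Step 2 — Transfer function: H(jω) = jωL/(R + jωL).
Step 3 — Numerator jωL = j·3165; denominator R + jωL = 3050 + j3165.
Step 4 — H = 0.5185 + j0.4997.
Step 5 — Magnitude: |H| = 0.7201 (-2.9 dB); phase: φ = 43.9°.

|H| = 0.7201 (-2.9 dB), φ = 43.9°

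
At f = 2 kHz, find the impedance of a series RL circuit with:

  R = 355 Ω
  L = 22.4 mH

Step 1 — Angular frequency: ω = 2π·f = 2π·2000 = 1.257e+04 rad/s.
Step 2 — Component impedances:
  R: Z = R = 355 Ω
  L: Z = jωL = j·1.257e+04·0.0224 = 0 + j281.5 Ω
Step 3 — Series combination: Z_total = R + L = 355 + j281.5 Ω = 453.1∠38.4° Ω.

Z = 355 + j281.5 Ω = 453.1∠38.4° Ω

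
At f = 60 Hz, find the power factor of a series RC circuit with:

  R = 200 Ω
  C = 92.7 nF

Step 1 — Angular frequency: ω = 2π·f = 2π·60 = 377 rad/s.
Step 2 — Component impedances:
  R: Z = R = 200 Ω
  C: Z = 1/(jωC) = -j/(ω·C) = 0 - j2.861e+04 Ω
Step 3 — Series combination: Z_total = R + C = 200 - j2.861e+04 Ω = 2.862e+04∠-89.6° Ω.
Step 4 — Power factor: PF = cos(φ) = Re(Z)/|Z| = 200/28615 = 0.006989.
Step 5 — Type: Im(Z) = -2.861e+04 ⇒ leading (phase φ = -89.6°).

PF = 0.006989 (leading, φ = -89.6°)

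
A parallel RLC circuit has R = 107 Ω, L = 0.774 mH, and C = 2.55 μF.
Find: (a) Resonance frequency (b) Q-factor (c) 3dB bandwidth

Step 1 — Resonance: ω₀ = 1/√(LC) = 1/√(0.000774·2.55e-06) = 2.251e+04 rad/s.
Step 2 — f₀ = ω₀/(2π) = 3582 Hz.
Step 3 — Parallel Q: Q = R/(ω₀L) = 107/(2.251e+04·0.000774) = 6.142.
Step 4 — Bandwidth: Δω = ω₀/Q = 3665 rad/s; BW = Δω/(2π) = 583.3 Hz.

(a) f₀ = 3582 Hz  (b) Q = 6.142  (c) BW = 583.3 Hz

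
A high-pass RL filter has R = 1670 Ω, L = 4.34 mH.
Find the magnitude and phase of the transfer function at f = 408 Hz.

Step 1 — Angular frequency: ω = 2π·408 = 2564 rad/s.
Step 2 — Transfer function: H(jω) = jωL/(R + jωL).
Step 3 — Numerator jωL = j·11.13; denominator R + jωL = 1670 + j11.13.
Step 4 — H = 4.438e-05 + j0.006662.
Step 5 — Magnitude: |H| = 0.006662 (-43.5 dB); phase: φ = 89.6°.

|H| = 0.006662 (-43.5 dB), φ = 89.6°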